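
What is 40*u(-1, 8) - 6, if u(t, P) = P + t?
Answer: 274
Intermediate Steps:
40*u(-1, 8) - 6 = 40*(8 - 1) - 6 = 40*7 - 6 = 280 - 6 = 274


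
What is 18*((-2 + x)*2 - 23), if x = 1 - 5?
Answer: -630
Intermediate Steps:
x = -4
18*((-2 + x)*2 - 23) = 18*((-2 - 4)*2 - 23) = 18*(-6*2 - 23) = 18*(-12 - 23) = 18*(-35) = -630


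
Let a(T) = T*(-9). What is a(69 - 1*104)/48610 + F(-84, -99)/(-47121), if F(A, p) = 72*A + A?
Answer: 20861309/152703454 ≈ 0.13661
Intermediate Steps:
F(A, p) = 73*A
a(T) = -9*T
a(69 - 1*104)/48610 + F(-84, -99)/(-47121) = -9*(69 - 1*104)/48610 + (73*(-84))/(-47121) = -9*(69 - 104)*(1/48610) - 6132*(-1/47121) = -9*(-35)*(1/48610) + 2044/15707 = 315*(1/48610) + 2044/15707 = 63/9722 + 2044/15707 = 20861309/152703454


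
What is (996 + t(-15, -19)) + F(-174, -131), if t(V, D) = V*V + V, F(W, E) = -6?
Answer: 1200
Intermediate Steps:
t(V, D) = V + V**2 (t(V, D) = V**2 + V = V + V**2)
(996 + t(-15, -19)) + F(-174, -131) = (996 - 15*(1 - 15)) - 6 = (996 - 15*(-14)) - 6 = (996 + 210) - 6 = 1206 - 6 = 1200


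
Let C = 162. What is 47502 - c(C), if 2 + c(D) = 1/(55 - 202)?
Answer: 6983089/147 ≈ 47504.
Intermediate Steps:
c(D) = -295/147 (c(D) = -2 + 1/(55 - 202) = -2 + 1/(-147) = -2 - 1/147 = -295/147)
47502 - c(C) = 47502 - 1*(-295/147) = 47502 + 295/147 = 6983089/147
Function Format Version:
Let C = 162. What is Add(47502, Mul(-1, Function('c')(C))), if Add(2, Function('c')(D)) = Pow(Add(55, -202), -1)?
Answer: Rational(6983089, 147) ≈ 47504.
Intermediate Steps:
Function('c')(D) = Rational(-295, 147) (Function('c')(D) = Add(-2, Pow(Add(55, -202), -1)) = Add(-2, Pow(-147, -1)) = Add(-2, Rational(-1, 147)) = Rational(-295, 147))
Add(47502, Mul(-1, Function('c')(C))) = Add(47502, Mul(-1, Rational(-295, 147))) = Add(47502, Rational(295, 147)) = Rational(6983089, 147)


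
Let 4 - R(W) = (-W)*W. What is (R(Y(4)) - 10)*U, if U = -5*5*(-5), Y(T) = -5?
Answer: 2375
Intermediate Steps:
R(W) = 4 + W**2 (R(W) = 4 - (-W)*W = 4 - (-1)*W**2 = 4 + W**2)
U = 125 (U = -25*(-5) = 125)
(R(Y(4)) - 10)*U = ((4 + (-5)**2) - 10)*125 = ((4 + 25) - 10)*125 = (29 - 10)*125 = 19*125 = 2375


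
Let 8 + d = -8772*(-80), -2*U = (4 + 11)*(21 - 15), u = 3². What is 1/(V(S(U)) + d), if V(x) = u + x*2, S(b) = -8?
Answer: 1/701745 ≈ 1.4250e-6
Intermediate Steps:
u = 9
U = -45 (U = -(4 + 11)*(21 - 15)/2 = -15*6/2 = -½*90 = -45)
V(x) = 9 + 2*x (V(x) = 9 + x*2 = 9 + 2*x)
d = 701752 (d = -8 - 8772*(-80) = -8 + 701760 = 701752)
1/(V(S(U)) + d) = 1/((9 + 2*(-8)) + 701752) = 1/((9 - 16) + 701752) = 1/(-7 + 701752) = 1/701745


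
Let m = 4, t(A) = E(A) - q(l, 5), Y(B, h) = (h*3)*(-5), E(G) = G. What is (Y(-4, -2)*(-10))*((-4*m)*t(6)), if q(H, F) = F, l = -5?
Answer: 4800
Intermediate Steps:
Y(B, h) = -15*h (Y(B, h) = (3*h)*(-5) = -15*h)
t(A) = -5 + A (t(A) = A - 1*5 = A - 5 = -5 + A)
(Y(-4, -2)*(-10))*((-4*m)*t(6)) = (-15*(-2)*(-10))*((-4*4)*(-5 + 6)) = (30*(-10))*(-16*1) = -300*(-16) = 4800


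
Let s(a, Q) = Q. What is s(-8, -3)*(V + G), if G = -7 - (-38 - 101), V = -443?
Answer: 933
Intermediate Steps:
G = 132 (G = -7 - 1*(-139) = -7 + 139 = 132)
s(-8, -3)*(V + G) = -3*(-443 + 132) = -3*(-311) = 933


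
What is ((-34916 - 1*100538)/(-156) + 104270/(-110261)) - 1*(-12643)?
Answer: 116193839881/8600358 ≈ 13510.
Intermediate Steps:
((-34916 - 1*100538)/(-156) + 104270/(-110261)) - 1*(-12643) = ((-34916 - 100538)*(-1/156) + 104270*(-1/110261)) + 12643 = (-135454*(-1/156) - 104270/110261) + 12643 = (67727/78 - 104270/110261) + 12643 = 7459513687/8600358 + 12643 = 116193839881/8600358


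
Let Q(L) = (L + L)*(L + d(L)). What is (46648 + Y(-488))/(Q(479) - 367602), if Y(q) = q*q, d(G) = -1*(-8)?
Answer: 35599/12368 ≈ 2.8783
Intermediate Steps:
d(G) = 8
Q(L) = 2*L*(8 + L) (Q(L) = (L + L)*(L + 8) = (2*L)*(8 + L) = 2*L*(8 + L))
Y(q) = q**2
(46648 + Y(-488))/(Q(479) - 367602) = (46648 + (-488)**2)/(2*479*(8 + 479) - 367602) = (46648 + 238144)/(2*479*487 - 367602) = 284792/(466546 - 367602) = 284792/98944 = 284792*(1/98944) = 35599/12368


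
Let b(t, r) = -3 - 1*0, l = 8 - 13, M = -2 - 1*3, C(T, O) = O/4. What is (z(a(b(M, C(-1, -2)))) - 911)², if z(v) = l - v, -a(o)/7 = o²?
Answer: 727609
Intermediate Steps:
C(T, O) = O/4 (C(T, O) = O*(¼) = O/4)
M = -5 (M = -2 - 3 = -5)
l = -5
b(t, r) = -3 (b(t, r) = -3 + 0 = -3)
a(o) = -7*o²
z(v) = -5 - v
(z(a(b(M, C(-1, -2)))) - 911)² = ((-5 - (-7)*(-3)²) - 911)² = ((-5 - (-7)*9) - 911)² = ((-5 - 1*(-63)) - 911)² = ((-5 + 63) - 911)² = (58 - 911)² = (-853)² = 727609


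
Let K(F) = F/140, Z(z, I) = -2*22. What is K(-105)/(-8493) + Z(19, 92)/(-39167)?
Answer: 537423/443527108 ≈ 0.0012117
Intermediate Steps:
Z(z, I) = -44
K(F) = F/140 (K(F) = F*(1/140) = F/140)
K(-105)/(-8493) + Z(19, 92)/(-39167) = ((1/140)*(-105))/(-8493) - 44/(-39167) = -3/4*(-1/8493) - 44*(-1/39167) = 1/11324 + 44/39167 = 537423/443527108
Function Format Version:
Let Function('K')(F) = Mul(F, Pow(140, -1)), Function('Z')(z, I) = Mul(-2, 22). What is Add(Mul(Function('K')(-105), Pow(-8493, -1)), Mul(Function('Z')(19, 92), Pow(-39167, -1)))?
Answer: Rational(537423, 443527108) ≈ 0.0012117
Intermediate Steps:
Function('Z')(z, I) = -44
Function('K')(F) = Mul(Rational(1, 140), F) (Function('K')(F) = Mul(F, Rational(1, 140)) = Mul(Rational(1, 140), F))
Add(Mul(Function('K')(-105), Pow(-8493, -1)), Mul(Function('Z')(19, 92), Pow(-39167, -1))) = Add(Mul(Mul(Rational(1, 140), -105), Pow(-8493, -1)), Mul(-44, Pow(-39167, -1))) = Add(Mul(Rational(-3, 4), Rational(-1, 8493)), Mul(-44, Rational(-1, 39167))) = Add(Rational(1, 11324), Rational(44, 39167)) = Rational(537423, 443527108)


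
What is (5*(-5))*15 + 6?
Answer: -369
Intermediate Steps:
(5*(-5))*15 + 6 = -25*15 + 6 = -375 + 6 = -369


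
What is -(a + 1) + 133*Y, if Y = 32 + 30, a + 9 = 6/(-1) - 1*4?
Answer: 8264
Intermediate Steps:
a = -19 (a = -9 + (6/(-1) - 1*4) = -9 + (6*(-1) - 4) = -9 + (-6 - 4) = -9 - 10 = -19)
Y = 62
-(a + 1) + 133*Y = -(-19 + 1) + 133*62 = -1*(-18) + 8246 = 18 + 8246 = 8264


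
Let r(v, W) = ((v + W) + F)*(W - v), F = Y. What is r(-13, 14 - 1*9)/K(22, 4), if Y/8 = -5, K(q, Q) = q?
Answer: -432/11 ≈ -39.273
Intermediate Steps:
Y = -40 (Y = 8*(-5) = -40)
F = -40
r(v, W) = (W - v)*(-40 + W + v) (r(v, W) = ((v + W) - 40)*(W - v) = ((W + v) - 40)*(W - v) = (-40 + W + v)*(W - v) = (W - v)*(-40 + W + v))
r(-13, 14 - 1*9)/K(22, 4) = ((14 - 1*9)² - 1*(-13)² - 40*(14 - 1*9) + 40*(-13))/22 = ((14 - 9)² - 1*169 - 40*(14 - 9) - 520)*(1/22) = (5² - 169 - 40*5 - 520)*(1/22) = (25 - 169 - 200 - 520)*(1/22) = -864*1/22 = -432/11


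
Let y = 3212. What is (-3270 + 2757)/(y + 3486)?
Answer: -513/6698 ≈ -0.076590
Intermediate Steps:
(-3270 + 2757)/(y + 3486) = (-3270 + 2757)/(3212 + 3486) = -513/6698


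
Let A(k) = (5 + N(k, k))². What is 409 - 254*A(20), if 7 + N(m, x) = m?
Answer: -81887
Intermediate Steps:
N(m, x) = -7 + m
A(k) = (-2 + k)² (A(k) = (5 + (-7 + k))² = (-2 + k)²)
409 - 254*A(20) = 409 - 254*(-2 + 20)² = 409 - 254*18² = 409 - 254*324 = 409 - 82296 = -81887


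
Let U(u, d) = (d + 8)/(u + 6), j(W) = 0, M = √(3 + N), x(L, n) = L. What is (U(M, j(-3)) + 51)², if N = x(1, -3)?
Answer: 2704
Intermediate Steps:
N = 1
M = 2 (M = √(3 + 1) = √4 = 2)
U(u, d) = (8 + d)/(6 + u)
(U(M, j(-3)) + 51)² = ((8 + 0)/(6 + 2) + 51)² = (8/8 + 51)² = ((⅛)*8 + 51)² = (1 + 51)² = 52² = 2704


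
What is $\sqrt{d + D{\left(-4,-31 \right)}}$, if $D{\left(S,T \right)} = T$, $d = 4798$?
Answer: $\sqrt{4767} \approx 69.043$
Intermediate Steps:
$\sqrt{d + D{\left(-4,-31 \right)}} = \sqrt{4798 - 31} = \sqrt{4767}$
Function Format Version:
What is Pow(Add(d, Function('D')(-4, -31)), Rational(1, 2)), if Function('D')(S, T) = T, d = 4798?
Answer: Pow(4767, Rational(1, 2)) ≈ 69.043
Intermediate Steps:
Pow(Add(d, Function('D')(-4, -31)), Rational(1, 2)) = Pow(Add(4798, -31), Rational(1, 2)) = Pow(4767, Rational(1, 2))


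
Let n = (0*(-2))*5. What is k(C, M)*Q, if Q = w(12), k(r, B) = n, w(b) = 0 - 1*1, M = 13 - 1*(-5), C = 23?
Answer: 0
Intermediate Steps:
M = 18 (M = 13 + 5 = 18)
w(b) = -1 (w(b) = 0 - 1 = -1)
n = 0 (n = 0*5 = 0)
k(r, B) = 0
Q = -1
k(C, M)*Q = 0*(-1) = 0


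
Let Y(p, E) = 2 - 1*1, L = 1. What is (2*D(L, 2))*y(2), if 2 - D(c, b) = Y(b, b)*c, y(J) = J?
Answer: 4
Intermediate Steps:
Y(p, E) = 1 (Y(p, E) = 2 - 1 = 1)
D(c, b) = 2 - c
(2*D(L, 2))*y(2) = (2*(2 - 1*1))*2 = (2*(2 - 1))*2 = (2*1)*2 = 2*2 = 4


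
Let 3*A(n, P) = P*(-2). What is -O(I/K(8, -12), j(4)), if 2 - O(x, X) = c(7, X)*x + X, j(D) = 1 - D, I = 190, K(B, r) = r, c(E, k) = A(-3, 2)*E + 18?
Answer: -1280/9 ≈ -142.22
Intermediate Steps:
A(n, P) = -2*P/3 (A(n, P) = (P*(-2))/3 = (-2*P)/3 = -2*P/3)
c(E, k) = 18 - 4*E/3 (c(E, k) = (-2/3*2)*E + 18 = -4*E/3 + 18 = 18 - 4*E/3)
O(x, X) = 2 - X - 26*x/3 (O(x, X) = 2 - ((18 - 4/3*7)*x + X) = 2 - ((18 - 28/3)*x + X) = 2 - (26*x/3 + X) = 2 - (X + 26*x/3) = 2 + (-X - 26*x/3) = 2 - X - 26*x/3)
-O(I/K(8, -12), j(4)) = -(2 - (1 - 1*4) - 4940/(3*(-12))) = -(2 - (1 - 4) - 4940*(-1)/(3*12)) = -(2 - 1*(-3) - 26/3*(-95/6)) = -(2 + 3 + 1235/9) = -1*1280/9 = -1280/9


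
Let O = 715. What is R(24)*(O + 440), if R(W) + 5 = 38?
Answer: 38115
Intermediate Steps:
R(W) = 33 (R(W) = -5 + 38 = 33)
R(24)*(O + 440) = 33*(715 + 440) = 33*1155 = 38115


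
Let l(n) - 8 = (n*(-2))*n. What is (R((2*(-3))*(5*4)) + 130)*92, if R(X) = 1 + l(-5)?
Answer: 8188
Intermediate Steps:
l(n) = 8 - 2*n**2 (l(n) = 8 + (n*(-2))*n = 8 + (-2*n)*n = 8 - 2*n**2)
R(X) = -41 (R(X) = 1 + (8 - 2*(-5)**2) = 1 + (8 - 2*25) = 1 + (8 - 50) = 1 - 42 = -41)
(R((2*(-3))*(5*4)) + 130)*92 = (-41 + 130)*92 = 89*92 = 8188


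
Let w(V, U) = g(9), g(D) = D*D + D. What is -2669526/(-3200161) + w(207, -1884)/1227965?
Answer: 655674501816/785937140473 ≈ 0.83426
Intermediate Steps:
g(D) = D + D**2 (g(D) = D**2 + D = D + D**2)
w(V, U) = 90 (w(V, U) = 9*(1 + 9) = 9*10 = 90)
-2669526/(-3200161) + w(207, -1884)/1227965 = -2669526/(-3200161) + 90/1227965 = -2669526*(-1/3200161) + 90*(1/1227965) = 2669526/3200161 + 18/245593 = 655674501816/785937140473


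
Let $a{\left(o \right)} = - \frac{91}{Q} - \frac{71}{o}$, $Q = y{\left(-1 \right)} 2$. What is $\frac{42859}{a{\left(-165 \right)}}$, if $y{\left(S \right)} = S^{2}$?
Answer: $- \frac{14143470}{14873} \approx -950.95$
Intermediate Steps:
$Q = 2$ ($Q = \left(-1\right)^{2} \cdot 2 = 1 \cdot 2 = 2$)
$a{\left(o \right)} = - \frac{91}{2} - \frac{71}{o}$
$\frac{42859}{a{\left(-165 \right)}} = \frac{42859}{- \frac{91}{2} - \frac{71}{-165}} = \frac{42859}{- \frac{91}{2} - - \frac{71}{165}} = \frac{42859}{- \frac{91}{2} + \frac{71}{165}} = \frac{42859}{- \frac{14873}{330}} = 42859 \left(- \frac{330}{14873}\right) = - \frac{14143470}{14873}$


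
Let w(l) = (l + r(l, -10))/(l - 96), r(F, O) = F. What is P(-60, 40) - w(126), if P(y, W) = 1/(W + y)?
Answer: -169/20 ≈ -8.4500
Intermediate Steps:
w(l) = 2*l/(-96 + l) (w(l) = (l + l)/(l - 96) = (2*l)/(-96 + l) = 2*l/(-96 + l))
P(-60, 40) - w(126) = 1/(40 - 60) - 2*126/(-96 + 126) = 1/(-20) - 2*126/30 = -1/20 - 2*126/30 = -1/20 - 1*42/5 = -1/20 - 42/5 = -169/20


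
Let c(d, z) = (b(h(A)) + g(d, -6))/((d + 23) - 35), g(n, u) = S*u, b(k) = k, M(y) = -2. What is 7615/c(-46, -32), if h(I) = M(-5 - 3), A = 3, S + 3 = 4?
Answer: 220835/4 ≈ 55209.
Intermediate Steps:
S = 1 (S = -3 + 4 = 1)
h(I) = -2
g(n, u) = u (g(n, u) = 1*u = u)
c(d, z) = -8/(-12 + d) (c(d, z) = (-2 - 6)/((d + 23) - 35) = -8/((23 + d) - 35) = -8/(-12 + d))
7615/c(-46, -32) = 7615/((-8/(-12 - 46))) = 7615/((-8/(-58))) = 7615/((-8*(-1/58))) = 7615/(4/29) = 7615*(29/4) = 220835/4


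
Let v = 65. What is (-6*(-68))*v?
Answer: 26520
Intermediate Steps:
(-6*(-68))*v = -6*(-68)*65 = 408*65 = 26520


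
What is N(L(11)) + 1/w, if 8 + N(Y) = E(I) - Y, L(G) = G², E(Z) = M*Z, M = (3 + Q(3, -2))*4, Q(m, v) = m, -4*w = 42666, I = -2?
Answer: -3775943/21333 ≈ -177.00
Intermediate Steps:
w = -21333/2 (w = -¼*42666 = -21333/2 ≈ -10667.)
M = 24 (M = (3 + 3)*4 = 6*4 = 24)
E(Z) = 24*Z
N(Y) = -56 - Y (N(Y) = -8 + (24*(-2) - Y) = -8 + (-48 - Y) = -56 - Y)
N(L(11)) + 1/w = (-56 - 1*11²) + 1/(-21333/2) = (-56 - 1*121) - 2/21333 = (-56 - 121) - 2/21333 = -177 - 2/21333 = -3775943/21333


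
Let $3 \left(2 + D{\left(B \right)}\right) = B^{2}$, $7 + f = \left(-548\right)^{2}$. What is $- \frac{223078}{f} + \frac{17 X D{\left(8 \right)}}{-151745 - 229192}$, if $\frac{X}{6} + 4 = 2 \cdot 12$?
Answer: $- \frac{10758041974}{12710470921} \approx -0.84639$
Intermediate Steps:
$X = 120$ ($X = -24 + 6 \cdot 2 \cdot 12 = -24 + 6 \cdot 24 = -24 + 144 = 120$)
$f = 300297$ ($f = -7 + \left(-548\right)^{2} = -7 + 300304 = 300297$)
$D{\left(B \right)} = -2 + \frac{B^{2}}{3}$
$- \frac{223078}{f} + \frac{17 X D{\left(8 \right)}}{-151745 - 229192} = - \frac{223078}{300297} + \frac{17 \cdot 120 \left(-2 + \frac{8^{2}}{3}\right)}{-151745 - 229192} = \left(-223078\right) \frac{1}{300297} + \frac{2040 \left(-2 + \frac{1}{3} \cdot 64\right)}{-151745 - 229192} = - \frac{223078}{300297} + \frac{2040 \left(-2 + \frac{64}{3}\right)}{-380937} = - \frac{223078}{300297} + 2040 \cdot \frac{58}{3} \left(- \frac{1}{380937}\right) = - \frac{223078}{300297} + 39440 \left(- \frac{1}{380937}\right) = - \frac{223078}{300297} - \frac{39440}{380937} = - \frac{10758041974}{12710470921}$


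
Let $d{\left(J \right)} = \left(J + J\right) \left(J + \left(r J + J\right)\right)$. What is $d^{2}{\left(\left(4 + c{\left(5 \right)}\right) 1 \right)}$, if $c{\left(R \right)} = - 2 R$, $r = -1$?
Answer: $5184$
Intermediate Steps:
$d{\left(J \right)} = 2 J^{2}$ ($d{\left(J \right)} = \left(J + J\right) \left(J + \left(- J + J\right)\right) = 2 J \left(J + 0\right) = 2 J J = 2 J^{2}$)
$d^{2}{\left(\left(4 + c{\left(5 \right)}\right) 1 \right)} = \left(2 \left(\left(4 - 10\right) 1\right)^{2}\right)^{2} = \left(2 \left(\left(-6\right) 1\right)^{2}\right)^{2} = \left(2 \left(-6\right)^{2}\right)^{2} = \left(2 \cdot 36\right)^{2} = 72^{2} = 5184$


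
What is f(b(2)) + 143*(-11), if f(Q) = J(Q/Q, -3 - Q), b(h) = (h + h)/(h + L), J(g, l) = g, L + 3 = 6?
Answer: -1572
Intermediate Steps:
L = 3 (L = -3 + 6 = 3)
b(h) = 2*h/(3 + h) (b(h) = (h + h)/(h + 3) = (2*h)/(3 + h) = 2*h/(3 + h))
f(Q) = 1 (f(Q) = Q/Q = 1)
f(b(2)) + 143*(-11) = 1 + 143*(-11) = 1 - 1573 = -1572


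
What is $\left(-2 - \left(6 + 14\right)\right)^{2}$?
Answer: $484$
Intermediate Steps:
$\left(-2 - \left(6 + 14\right)\right)^{2} = \left(-2 - 20\right)^{2} = \left(-22\right)^{2} = 484$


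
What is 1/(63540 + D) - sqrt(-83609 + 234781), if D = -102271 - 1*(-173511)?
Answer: 1/134780 - 2*sqrt(37793) ≈ -388.81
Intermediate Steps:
D = 71240 (D = -102271 + 173511 = 71240)
1/(63540 + D) - sqrt(-83609 + 234781) = 1/(63540 + 71240) - sqrt(-83609 + 234781) = 1/134780 - sqrt(151172) = 1/134780 - 2*sqrt(37793)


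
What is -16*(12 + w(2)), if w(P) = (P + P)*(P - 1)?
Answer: -256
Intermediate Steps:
w(P) = 2*P*(-1 + P) (w(P) = (2*P)*(-1 + P) = 2*P*(-1 + P))
-16*(12 + w(2)) = -16*(12 + 2*2*(-1 + 2)) = -16*(12 + 2*2*1) = -16*(12 + 4) = -16*16 = -256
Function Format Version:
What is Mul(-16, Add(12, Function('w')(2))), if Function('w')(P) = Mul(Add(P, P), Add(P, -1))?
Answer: -256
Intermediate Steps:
Function('w')(P) = Mul(2, P, Add(-1, P)) (Function('w')(P) = Mul(Mul(2, P), Add(-1, P)) = Mul(2, P, Add(-1, P)))
Mul(-16, Add(12, Function('w')(2))) = Mul(-16, Add(12, Mul(2, 2, Add(-1, 2)))) = Mul(-16, Add(12, Mul(2, 2, 1))) = Mul(-16, Add(12, 4)) = Mul(-16, 16) = -256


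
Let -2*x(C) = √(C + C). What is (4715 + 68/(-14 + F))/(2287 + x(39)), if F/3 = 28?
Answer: 754979866/366124465 + 165059*√78/366124465 ≈ 2.0661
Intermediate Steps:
F = 84 (F = 3*28 = 84)
x(C) = -√2*√C/2 (x(C) = -√(C + C)/2 = -√2*√C/2)
(4715 + 68/(-14 + F))/(2287 + x(39)) = (4715 + 68/(-14 + 84))/(2287 - √2*√39/2) = (4715 + 68/70)/(2287 - √78/2) = (4715 + (1/70)*68)/(2287 - √78/2) = (4715 + 34/35)/(2287 - √78/2) = 165059/(35*(2287 - √78/2))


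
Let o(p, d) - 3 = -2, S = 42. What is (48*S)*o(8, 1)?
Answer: 2016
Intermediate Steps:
o(p, d) = 1 (o(p, d) = 3 - 2 = 1)
(48*S)*o(8, 1) = (48*42)*1 = 2016*1 = 2016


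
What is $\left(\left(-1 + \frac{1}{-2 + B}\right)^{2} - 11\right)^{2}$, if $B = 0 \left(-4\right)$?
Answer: $\frac{1225}{16} \approx 76.563$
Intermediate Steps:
$B = 0$
$\left(\left(-1 + \frac{1}{-2 + B}\right)^{2} - 11\right)^{2} = \left(\left(-1 + \frac{1}{-2 + 0}\right)^{2} - 11\right)^{2} = \left(\left(-1 + \frac{1}{-2}\right)^{2} - 11\right)^{2} = \left(\left(-1 - \frac{1}{2}\right)^{2} - 11\right)^{2} = \left(\left(- \frac{3}{2}\right)^{2} - 11\right)^{2} = \left(\frac{9}{4} - 11\right)^{2} = \left(- \frac{35}{4}\right)^{2} = \frac{1225}{16}$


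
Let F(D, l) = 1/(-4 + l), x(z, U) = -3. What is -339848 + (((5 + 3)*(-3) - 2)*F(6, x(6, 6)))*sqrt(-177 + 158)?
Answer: -339848 + 26*I*sqrt(19)/7 ≈ -3.3985e+5 + 16.19*I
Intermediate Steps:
-339848 + (((5 + 3)*(-3) - 2)*F(6, x(6, 6)))*sqrt(-177 + 158) = -339848 + (((5 + 3)*(-3) - 2)/(-4 - 3))*sqrt(-177 + 158) = -339848 + ((8*(-3) - 2)/(-7))*sqrt(-19) = -339848 + ((-24 - 2)*(-1/7))*(I*sqrt(19)) = -339848 + (-26*(-1/7))*(I*sqrt(19)) = -339848 + 26*(I*sqrt(19))/7 = -339848 + 26*I*sqrt(19)/7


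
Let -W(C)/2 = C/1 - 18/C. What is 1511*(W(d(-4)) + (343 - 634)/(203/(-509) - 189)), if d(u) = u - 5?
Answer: 2263138025/96404 ≈ 23476.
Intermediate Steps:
d(u) = -5 + u
W(C) = -2*C + 36/C (W(C) = -2*(C/1 - 18/C) = -2*(C*1 - 18/C) = -2*(C - 18/C) = -2*C + 36/C)
1511*(W(d(-4)) + (343 - 634)/(203/(-509) - 189)) = 1511*((-2*(-5 - 4) + 36/(-5 - 4)) + (343 - 634)/(203/(-509) - 189)) = 1511*((-2*(-9) + 36/(-9)) - 291/(203*(-1/509) - 189)) = 1511*((18 + 36*(-⅑)) - 291/(-203/509 - 189)) = 1511*((18 - 4) - 291/(-96404/509)) = 1511*(14 - 291*(-509/96404)) = 1511*(14 + 148119/96404) = 1511*(1497775/96404) = 2263138025/96404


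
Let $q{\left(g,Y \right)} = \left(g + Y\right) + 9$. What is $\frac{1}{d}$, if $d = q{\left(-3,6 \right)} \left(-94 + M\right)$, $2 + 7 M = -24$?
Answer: $- \frac{7}{8208} \approx -0.00085283$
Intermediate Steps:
$M = - \frac{26}{7}$ ($M = - \frac{2}{7} + \frac{1}{7} \left(-24\right) = - \frac{2}{7} - \frac{24}{7} = - \frac{26}{7} \approx -3.7143$)
$q{\left(g,Y \right)} = 9 + Y + g$ ($q{\left(g,Y \right)} = \left(Y + g\right) + 9 = 9 + Y + g$)
$d = - \frac{8208}{7}$ ($d = \left(9 + 6 - 3\right) \left(-94 - \frac{26}{7}\right) = 12 \left(- \frac{684}{7}\right) = - \frac{8208}{7} \approx -1172.6$)
$\frac{1}{d} = \frac{1}{- \frac{8208}{7}} = - \frac{7}{8208}$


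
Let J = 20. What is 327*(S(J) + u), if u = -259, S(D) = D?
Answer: -78153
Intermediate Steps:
327*(S(J) + u) = 327*(20 - 259) = 327*(-239) = -78153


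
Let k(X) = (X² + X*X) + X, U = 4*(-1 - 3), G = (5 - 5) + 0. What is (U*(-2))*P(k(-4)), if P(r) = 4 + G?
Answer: 128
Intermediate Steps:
G = 0 (G = 0 + 0 = 0)
U = -16 (U = 4*(-4) = -16)
k(X) = X + 2*X² (k(X) = (X² + X²) + X = 2*X² + X = X + 2*X²)
P(r) = 4 (P(r) = 4 + 0 = 4)
(U*(-2))*P(k(-4)) = -16*(-2)*4 = 32*4 = 128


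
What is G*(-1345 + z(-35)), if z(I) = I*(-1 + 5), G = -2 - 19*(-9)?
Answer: -250965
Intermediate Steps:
G = 169 (G = -2 + 171 = 169)
z(I) = 4*I (z(I) = I*4 = 4*I)
G*(-1345 + z(-35)) = 169*(-1345 + 4*(-35)) = 169*(-1345 - 140) = 169*(-1485) = -250965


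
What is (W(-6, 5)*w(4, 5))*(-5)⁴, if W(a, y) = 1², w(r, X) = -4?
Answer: -2500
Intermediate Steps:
W(a, y) = 1
(W(-6, 5)*w(4, 5))*(-5)⁴ = (1*(-4))*(-5)⁴ = -4*625 = -2500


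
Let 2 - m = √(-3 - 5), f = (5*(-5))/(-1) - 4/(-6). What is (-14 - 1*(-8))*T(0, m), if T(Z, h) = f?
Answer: -154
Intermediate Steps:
f = 77/3 (f = -25*(-1) - 4*(-⅙) = 25 + ⅔ = 77/3 ≈ 25.667)
m = 2 - 2*I*√2 (m = 2 - √(-3 - 5) = 2 - √(-8) = 2 - 2*I*√2 ≈ 2.0 - 2.8284*I)
T(Z, h) = 77/3
(-14 - 1*(-8))*T(0, m) = (-14 - 1*(-8))*(77/3) = (-14 + 8)*(77/3) = -6*77/3 = -154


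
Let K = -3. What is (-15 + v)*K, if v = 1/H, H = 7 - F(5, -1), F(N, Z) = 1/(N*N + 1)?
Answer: 8067/181 ≈ 44.569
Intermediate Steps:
F(N, Z) = 1/(1 + N**2) (F(N, Z) = 1/(N**2 + 1) = 1/(1 + N**2))
H = 181/26 (H = 7 - 1/(1 + 5**2) = 7 - 1/(1 + 25) = 7 - 1/26 = 181/26 ≈ 6.9615)
v = 26/181 (v = 1/(181/26) = 26/181 ≈ 0.14365)
(-15 + v)*K = (-15 + 26/181)*(-3) = -2689/181*(-3) = 8067/181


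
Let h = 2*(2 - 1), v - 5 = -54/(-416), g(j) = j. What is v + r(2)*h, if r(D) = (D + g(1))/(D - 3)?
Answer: -181/208 ≈ -0.87019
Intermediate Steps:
v = 1067/208 (v = 5 - 54/(-416) = 5 - 54*(-1/416) = 5 + 27/208 = 1067/208 ≈ 5.1298)
r(D) = (1 + D)/(-3 + D) (r(D) = (D + 1)/(D - 3) = (1 + D)/(-3 + D))
h = 2 (h = 2*1 = 2)
v + r(2)*h = 1067/208 + ((1 + 2)/(-3 + 2))*2 = 1067/208 + (3/(-1))*2 = 1067/208 - 1*3*2 = 1067/208 - 3*2 = 1067/208 - 6 = -181/208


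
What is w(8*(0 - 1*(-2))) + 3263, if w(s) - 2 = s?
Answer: 3281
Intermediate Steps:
w(s) = 2 + s
w(8*(0 - 1*(-2))) + 3263 = (2 + 8*(0 - 1*(-2))) + 3263 = (2 + 8*(0 + 2)) + 3263 = (2 + 8*2) + 3263 = (2 + 16) + 3263 = 18 + 3263 = 3281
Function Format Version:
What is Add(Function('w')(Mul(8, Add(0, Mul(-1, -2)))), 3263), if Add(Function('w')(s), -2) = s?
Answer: 3281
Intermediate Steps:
Function('w')(s) = Add(2, s)
Add(Function('w')(Mul(8, Add(0, Mul(-1, -2)))), 3263) = Add(Add(2, Mul(8, Add(0, Mul(-1, -2)))), 3263) = Add(Add(2, Mul(8, Add(0, 2))), 3263) = Add(Add(2, Mul(8, 2)), 3263) = Add(Add(2, 16), 3263) = Add(18, 3263) = 3281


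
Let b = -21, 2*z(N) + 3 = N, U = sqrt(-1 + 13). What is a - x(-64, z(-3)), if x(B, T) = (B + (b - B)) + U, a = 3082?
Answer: 3103 - 2*sqrt(3) ≈ 3099.5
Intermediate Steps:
U = 2*sqrt(3) (U = sqrt(12) = 2*sqrt(3) ≈ 3.4641)
z(N) = -3/2 + N/2
x(B, T) = -21 + 2*sqrt(3) (x(B, T) = (B + (-21 - B)) + 2*sqrt(3) = -21 + 2*sqrt(3))
a - x(-64, z(-3)) = 3082 - (-21 + 2*sqrt(3)) = 3082 + (21 - 2*sqrt(3)) = 3103 - 2*sqrt(3)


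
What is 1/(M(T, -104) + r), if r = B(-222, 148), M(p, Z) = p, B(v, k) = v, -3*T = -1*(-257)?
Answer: -3/923 ≈ -0.0032503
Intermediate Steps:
T = -257/3 (T = -(-1)*(-257)/3 = -⅓*257 = -257/3 ≈ -85.667)
r = -222
1/(M(T, -104) + r) = 1/(-257/3 - 222) = 1/(-923/3) = -3/923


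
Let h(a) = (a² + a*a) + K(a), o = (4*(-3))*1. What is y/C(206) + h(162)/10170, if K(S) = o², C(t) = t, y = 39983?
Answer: 23192739/116390 ≈ 199.27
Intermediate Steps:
o = -12 (o = -12*1 = -12)
K(S) = 144 (K(S) = (-12)² = 144)
h(a) = 144 + 2*a² (h(a) = (a² + a*a) + 144 = (a² + a²) + 144 = 2*a² + 144 = 144 + 2*a²)
y/C(206) + h(162)/10170 = 39983/206 + (144 + 2*162²)/10170 = 39983*(1/206) + (144 + 2*26244)*(1/10170) = 39983/206 + (144 + 52488)*(1/10170) = 39983/206 + 52632*(1/10170) = 39983/206 + 2924/565 = 23192739/116390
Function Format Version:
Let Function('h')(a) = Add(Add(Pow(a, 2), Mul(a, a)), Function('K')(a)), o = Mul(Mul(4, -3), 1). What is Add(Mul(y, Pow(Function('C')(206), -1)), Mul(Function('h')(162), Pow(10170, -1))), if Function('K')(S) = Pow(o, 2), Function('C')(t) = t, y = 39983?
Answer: Rational(23192739, 116390) ≈ 199.27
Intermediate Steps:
o = -12 (o = Mul(-12, 1) = -12)
Function('K')(S) = 144 (Function('K')(S) = Pow(-12, 2) = 144)
Function('h')(a) = Add(144, Mul(2, Pow(a, 2))) (Function('h')(a) = Add(Add(Pow(a, 2), Mul(a, a)), 144) = Add(Add(Pow(a, 2), Pow(a, 2)), 144) = Add(Mul(2, Pow(a, 2)), 144) = Add(144, Mul(2, Pow(a, 2))))
Add(Mul(y, Pow(Function('C')(206), -1)), Mul(Function('h')(162), Pow(10170, -1))) = Add(Mul(39983, Pow(206, -1)), Mul(Add(144, Mul(2, Pow(162, 2))), Pow(10170, -1))) = Add(Mul(39983, Rational(1, 206)), Mul(Add(144, Mul(2, 26244)), Rational(1, 10170))) = Add(Rational(39983, 206), Mul(Add(144, 52488), Rational(1, 10170))) = Add(Rational(39983, 206), Mul(52632, Rational(1, 10170))) = Add(Rational(39983, 206), Rational(2924, 565)) = Rational(23192739, 116390)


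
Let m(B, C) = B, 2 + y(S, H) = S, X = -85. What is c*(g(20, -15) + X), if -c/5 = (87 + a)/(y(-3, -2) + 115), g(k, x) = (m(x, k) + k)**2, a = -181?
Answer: -2820/11 ≈ -256.36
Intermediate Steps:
y(S, H) = -2 + S
g(k, x) = (k + x)**2 (g(k, x) = (x + k)**2 = (k + x)**2)
c = 47/11 (c = -5*(87 - 181)/((-2 - 3) + 115) = -(-470)/(-5 + 115) = -(-470)/110 = -5*(-47/55) = 47/11 ≈ 4.2727)
c*(g(20, -15) + X) = 47*((20 - 15)**2 - 85)/11 = 47*(5**2 - 85)/11 = 47*(25 - 85)/11 = (47/11)*(-60) = -2820/11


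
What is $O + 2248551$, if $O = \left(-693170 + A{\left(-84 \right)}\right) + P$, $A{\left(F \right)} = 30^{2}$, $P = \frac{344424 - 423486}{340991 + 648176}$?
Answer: $\frac{1539421728865}{989167} \approx 1.5563 \cdot 10^{6}$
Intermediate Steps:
$P = - \frac{79062}{989167} \approx -0.079928$
$A{\left(F \right)} = 900$
$O = - \frac{684770718152}{989167}$ ($O = \left(-693170 + 900\right) - \frac{79062}{989167} = -692270 - \frac{79062}{989167} = - \frac{684770718152}{989167} \approx -6.9227 \cdot 10^{5}$)
$O + 2248551 = - \frac{684770718152}{989167} + 2248551 = \frac{1539421728865}{989167}$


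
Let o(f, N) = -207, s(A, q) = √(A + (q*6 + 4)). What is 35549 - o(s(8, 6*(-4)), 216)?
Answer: 35756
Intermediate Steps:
s(A, q) = √(4 + A + 6*q) (s(A, q) = √(A + (6*q + 4)) = √(A + (4 + 6*q)) = √(4 + A + 6*q))
35549 - o(s(8, 6*(-4)), 216) = 35549 - 1*(-207) = 35549 + 207 = 35756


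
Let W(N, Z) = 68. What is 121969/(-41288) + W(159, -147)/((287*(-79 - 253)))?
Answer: -2906125445/983521448 ≈ -2.9548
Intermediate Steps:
121969/(-41288) + W(159, -147)/((287*(-79 - 253))) = 121969/(-41288) + 68/((287*(-79 - 253))) = 121969*(-1/41288) + 68/((287*(-332))) = -121969/41288 + 68/(-95284) = -121969/41288 + 68*(-1/95284) = -121969/41288 - 17/23821 = -2906125445/983521448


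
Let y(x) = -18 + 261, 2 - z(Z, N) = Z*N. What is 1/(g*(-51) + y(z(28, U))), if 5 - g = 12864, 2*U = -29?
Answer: 1/656052 ≈ 1.5243e-6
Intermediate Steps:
U = -29/2 (U = (½)*(-29) = -29/2 ≈ -14.500)
z(Z, N) = 2 - N*Z (z(Z, N) = 2 - Z*N = 2 - N*Z)
g = -12859 (g = 5 - 1*12864 = 5 - 12864 = -12859)
y(x) = 243
1/(g*(-51) + y(z(28, U))) = 1/(-12859*(-51) + 243) = 1/(655809 + 243) = 1/656052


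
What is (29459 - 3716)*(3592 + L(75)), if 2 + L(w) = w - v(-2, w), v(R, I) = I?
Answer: 92417370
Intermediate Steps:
L(w) = -2 (L(w) = -2 + (w - w) = -2 + 0 = -2)
(29459 - 3716)*(3592 + L(75)) = (29459 - 3716)*(3592 - 2) = 25743*3590 = 92417370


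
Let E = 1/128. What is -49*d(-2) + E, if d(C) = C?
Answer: 12545/128 ≈ 98.008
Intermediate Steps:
E = 1/128 ≈ 0.0078125
-49*d(-2) + E = -49*(-2) + 1/128 = 98 + 1/128 = 12545/128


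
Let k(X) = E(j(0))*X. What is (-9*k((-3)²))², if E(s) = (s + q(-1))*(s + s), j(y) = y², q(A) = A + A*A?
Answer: 0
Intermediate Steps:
q(A) = A + A²
E(s) = 2*s² (E(s) = (s - (1 - 1))*(s + s) = (s - 1*0)*(2*s) = (s + 0)*(2*s) = s*(2*s) = 2*s²)
k(X) = 0 (k(X) = (2*(0²)²)*X = (2*0²)*X = (2*0)*X = 0*X = 0)
(-9*k((-3)²))² = (-9*0)² = 0² = 0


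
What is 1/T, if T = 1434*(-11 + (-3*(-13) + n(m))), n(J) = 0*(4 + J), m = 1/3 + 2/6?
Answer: 1/40152 ≈ 2.4905e-5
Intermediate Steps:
m = 2/3 (m = 1*(1/3) + 2*(1/6) = 1/3 + 1/3 = 2/3 ≈ 0.66667)
n(J) = 0
T = 40152 (T = 1434*(-11 + (-3*(-13) + 0)) = 1434*(-11 + (39 + 0)) = 1434*(-11 + 39) = 1434*28 = 40152)
1/T = 1/40152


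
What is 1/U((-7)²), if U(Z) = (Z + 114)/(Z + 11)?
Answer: 60/163 ≈ 0.36810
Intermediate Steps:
U(Z) = (114 + Z)/(11 + Z)
1/U((-7)²) = 1/((114 + (-7)²)/(11 + (-7)²)) = 1/((114 + 49)/(11 + 49)) = 1/(163/60) = 60/163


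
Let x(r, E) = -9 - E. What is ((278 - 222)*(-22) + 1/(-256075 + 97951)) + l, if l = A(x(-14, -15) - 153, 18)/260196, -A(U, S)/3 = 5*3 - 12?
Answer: -1056009664205/857150673 ≈ -1232.0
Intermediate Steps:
A(U, S) = -9 (A(U, S) = -3*(5*3 - 12) = -3*(15 - 12) = -3*3 = -9)
l = -3/86732 (l = -9/260196 = -9*1/260196 = -3/86732 ≈ -3.4589e-5)
((278 - 222)*(-22) + 1/(-256075 + 97951)) + l = ((278 - 222)*(-22) + 1/(-256075 + 97951)) - 3/86732 = (56*(-22) + 1/(-158124)) - 3/86732 = (-1232 - 1/158124) - 3/86732 = -194808769/158124 - 3/86732 = -1056009664205/857150673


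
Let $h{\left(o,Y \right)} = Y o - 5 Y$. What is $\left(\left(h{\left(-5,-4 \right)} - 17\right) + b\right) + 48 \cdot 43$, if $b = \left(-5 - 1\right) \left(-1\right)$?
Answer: $2093$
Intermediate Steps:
$b = 6$ ($b = \left(-5 - 1\right) \left(-1\right) = \left(-6\right) \left(-1\right) = 6$)
$h{\left(o,Y \right)} = - 5 Y + Y o$
$\left(\left(h{\left(-5,-4 \right)} - 17\right) + b\right) + 48 \cdot 43 = \left(\left(- 4 \left(-5 - 5\right) - 17\right) + 6\right) + 48 \cdot 43 = \left(\left(\left(-4\right) \left(-10\right) - 17\right) + 6\right) + 2064 = \left(\left(40 - 17\right) + 6\right) + 2064 = \left(23 + 6\right) + 2064 = 29 + 2064 = 2093$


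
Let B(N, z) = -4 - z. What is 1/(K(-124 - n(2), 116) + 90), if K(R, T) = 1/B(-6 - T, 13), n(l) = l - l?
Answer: 17/1529 ≈ 0.011118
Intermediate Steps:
n(l) = 0
K(R, T) = -1/17 (K(R, T) = 1/(-4 - 1*13) = 1/(-4 - 13) = 1/(-17) = -1/17)
1/(K(-124 - n(2), 116) + 90) = 1/(-1/17 + 90) = 1/(1529/17) = 17/1529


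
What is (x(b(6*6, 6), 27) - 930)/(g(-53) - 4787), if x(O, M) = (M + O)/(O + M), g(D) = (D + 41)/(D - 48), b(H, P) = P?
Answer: 93829/483475 ≈ 0.19407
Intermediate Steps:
g(D) = (41 + D)/(-48 + D)
x(O, M) = 1 (x(O, M) = (M + O)/(M + O) = 1)
(x(b(6*6, 6), 27) - 930)/(g(-53) - 4787) = (1 - 930)/((41 - 53)/(-48 - 53) - 4787) = -929/(-12/(-101) - 4787) = -929/(-1/101*(-12) - 4787) = -929/(12/101 - 4787) = -929/(-483475/101) = -929*(-101/483475) = 93829/483475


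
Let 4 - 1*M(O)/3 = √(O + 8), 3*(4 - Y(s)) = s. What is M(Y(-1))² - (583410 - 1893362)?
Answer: 1310207 - 24*√111 ≈ 1.3100e+6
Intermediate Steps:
Y(s) = 4 - s/3
M(O) = 12 - 3*√(8 + O) (M(O) = 12 - 3*√(O + 8) = 12 - 3*√(8 + O))
M(Y(-1))² - (583410 - 1893362) = (12 - 3*√(8 + (4 - ⅓*(-1))))² - (583410 - 1893362) = (12 - 3*√(8 + (4 + ⅓)))² - 1*(-1309952) = (12 - 3*√(8 + 13/3))² + 1309952 = (12 - √111)² + 1309952 = 1309952 + (12 - √111)²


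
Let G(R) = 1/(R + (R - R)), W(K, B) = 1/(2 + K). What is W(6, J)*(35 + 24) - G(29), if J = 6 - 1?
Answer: 1703/232 ≈ 7.3405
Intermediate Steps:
J = 5
G(R) = 1/R (G(R) = 1/(R + 0) = 1/R)
W(6, J)*(35 + 24) - G(29) = (35 + 24)/(2 + 6) - 1/29 = 59/8 - 1*1/29 = (1/8)*59 - 1/29 = 59/8 - 1/29 = 1703/232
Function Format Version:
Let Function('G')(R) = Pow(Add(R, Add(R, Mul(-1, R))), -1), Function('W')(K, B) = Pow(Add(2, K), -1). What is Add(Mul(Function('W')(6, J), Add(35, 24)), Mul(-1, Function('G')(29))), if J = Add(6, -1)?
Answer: Rational(1703, 232) ≈ 7.3405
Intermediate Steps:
J = 5
Function('G')(R) = Pow(R, -1) (Function('G')(R) = Pow(Add(R, 0), -1) = Pow(R, -1))
Add(Mul(Function('W')(6, J), Add(35, 24)), Mul(-1, Function('G')(29))) = Add(Mul(Pow(Add(2, 6), -1), Add(35, 24)), Mul(-1, Pow(29, -1))) = Add(Mul(Pow(8, -1), 59), Mul(-1, Rational(1, 29))) = Add(Mul(Rational(1, 8), 59), Rational(-1, 29)) = Add(Rational(59, 8), Rational(-1, 29)) = Rational(1703, 232)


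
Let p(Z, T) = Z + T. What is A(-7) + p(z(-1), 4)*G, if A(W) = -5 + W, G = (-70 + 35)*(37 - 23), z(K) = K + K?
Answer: -992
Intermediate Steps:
z(K) = 2*K
G = -490 (G = -35*14 = -490)
p(Z, T) = T + Z
A(-7) + p(z(-1), 4)*G = (-5 - 7) + (4 + 2*(-1))*(-490) = -12 + (4 - 2)*(-490) = -12 + 2*(-490) = -12 - 980 = -992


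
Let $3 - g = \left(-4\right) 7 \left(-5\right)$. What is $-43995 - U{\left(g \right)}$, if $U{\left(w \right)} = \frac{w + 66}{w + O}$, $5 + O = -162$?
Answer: $- \frac{13374551}{304} \approx -43995.0$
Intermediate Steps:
$O = -167$ ($O = -5 - 162 = -167$)
$g = -137$ ($g = 3 - \left(-4\right) 7 \left(-5\right) = 3 - \left(-28\right) \left(-5\right) = 3 - 140 = -137$)
$U{\left(w \right)} = \frac{66 + w}{-167 + w}$ ($U{\left(w \right)} = \frac{w + 66}{w - 167} = \frac{66 + w}{-167 + w}$)
$-43995 - U{\left(g \right)} = -43995 - \frac{66 - 137}{-167 - 137} = -43995 - \frac{1}{-304} \left(-71\right) = -43995 - \left(- \frac{1}{304}\right) \left(-71\right) = -43995 - \frac{71}{304} = - \frac{13374551}{304}$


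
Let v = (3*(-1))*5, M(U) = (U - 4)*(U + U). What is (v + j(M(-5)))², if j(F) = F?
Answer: 5625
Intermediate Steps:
M(U) = 2*U*(-4 + U) (M(U) = (-4 + U)*(2*U) = 2*U*(-4 + U))
v = -15 (v = -3*5 = -15)
(v + j(M(-5)))² = (-15 + 2*(-5)*(-4 - 5))² = (-15 + 2*(-5)*(-9))² = (-15 + 90)² = 75² = 5625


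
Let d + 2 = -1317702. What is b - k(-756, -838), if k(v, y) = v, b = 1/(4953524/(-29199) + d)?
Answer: 29091327991521/38480592620 ≈ 756.00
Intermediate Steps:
d = -1317704 (d = -2 - 1317702 = -1317704)
b = -29199/38480592620 (b = 1/(4953524/(-29199) - 1317704) = 1/(4953524*(-1/29199) - 1317704) = 1/(-4953524/29199 - 1317704) = 1/(-38480592620/29199) = -29199/38480592620 ≈ -7.5880e-7)
b - k(-756, -838) = -29199/38480592620 - 1*(-756) = -29199/38480592620 + 756 = 29091327991521/38480592620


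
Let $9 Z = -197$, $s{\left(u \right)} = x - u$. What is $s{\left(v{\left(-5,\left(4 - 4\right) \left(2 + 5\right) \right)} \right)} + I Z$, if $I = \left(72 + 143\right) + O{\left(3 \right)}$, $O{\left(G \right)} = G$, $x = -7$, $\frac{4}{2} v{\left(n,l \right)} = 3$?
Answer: $- \frac{86045}{18} \approx -4780.3$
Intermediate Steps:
$v{\left(n,l \right)} = \frac{3}{2}$ ($v{\left(n,l \right)} = \frac{1}{2} \cdot 3 = \frac{3}{2}$)
$s{\left(u \right)} = -7 - u$
$I = 218$ ($I = \left(72 + 143\right) + 3 = 215 + 3 = 218$)
$Z = - \frac{197}{9}$ ($Z = \frac{1}{9} \left(-197\right) = - \frac{197}{9} \approx -21.889$)
$s{\left(v{\left(-5,\left(4 - 4\right) \left(2 + 5\right) \right)} \right)} + I Z = \left(-7 - \frac{3}{2}\right) + 218 \left(- \frac{197}{9}\right) = \left(-7 - \frac{3}{2}\right) - \frac{42946}{9} = - \frac{17}{2} - \frac{42946}{9} = - \frac{86045}{18}$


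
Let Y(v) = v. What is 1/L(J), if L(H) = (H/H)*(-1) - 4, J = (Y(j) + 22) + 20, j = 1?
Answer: -⅕ ≈ -0.20000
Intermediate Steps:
J = 43 (J = (1 + 22) + 20 = 23 + 20 = 43)
L(H) = -5 (L(H) = 1*(-1) - 4 = -1 - 4 = -5)
1/L(J) = 1/(-5) = -⅕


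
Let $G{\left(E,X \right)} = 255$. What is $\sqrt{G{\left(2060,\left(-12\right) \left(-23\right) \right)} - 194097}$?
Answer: $33 i \sqrt{178} \approx 440.27 i$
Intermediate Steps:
$\sqrt{G{\left(2060,\left(-12\right) \left(-23\right) \right)} - 194097} = \sqrt{255 - 194097} = \sqrt{-193842} = 33 i \sqrt{178}$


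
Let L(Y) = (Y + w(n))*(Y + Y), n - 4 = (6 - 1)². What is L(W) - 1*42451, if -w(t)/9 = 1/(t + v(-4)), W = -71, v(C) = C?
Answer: -807947/25 ≈ -32318.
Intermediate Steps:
n = 29 (n = 4 + (6 - 1)² = 4 + 5² = 4 + 25 = 29)
w(t) = -9/(-4 + t) (w(t) = -9/(t - 4) = -9/(-4 + t))
L(Y) = 2*Y*(-9/25 + Y) (L(Y) = (Y - 9/(-4 + 29))*(Y + Y) = (Y - 9/25)*(2*Y) = (-9/25 + Y)*(2*Y) = 2*Y*(-9/25 + Y))
L(W) - 1*42451 = (2/25)*(-71)*(-9 + 25*(-71)) - 1*42451 = (2/25)*(-71)*(-9 - 1775) - 42451 = (2/25)*(-71)*(-1784) - 42451 = 253328/25 - 42451 = -807947/25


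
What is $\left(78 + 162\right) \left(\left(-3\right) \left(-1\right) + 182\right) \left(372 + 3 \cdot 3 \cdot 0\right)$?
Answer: $16516800$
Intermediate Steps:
$\left(78 + 162\right) \left(\left(-3\right) \left(-1\right) + 182\right) \left(372 + 3 \cdot 3 \cdot 0\right) = 240 \left(3 + 182\right) \left(372 + 9 \cdot 0\right) = 240 \cdot 185 \left(372 + 0\right) = 44400 \cdot 372 = 16516800$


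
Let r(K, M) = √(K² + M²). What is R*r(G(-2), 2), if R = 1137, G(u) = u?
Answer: 2274*√2 ≈ 3215.9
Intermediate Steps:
R*r(G(-2), 2) = 1137*√((-2)² + 2²) = 1137*√(4 + 4) = 1137*√8 = 1137*(2*√2) = 2274*√2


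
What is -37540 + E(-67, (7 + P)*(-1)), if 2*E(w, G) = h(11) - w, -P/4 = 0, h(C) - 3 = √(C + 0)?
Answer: -37505 + √11/2 ≈ -37503.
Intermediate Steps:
h(C) = 3 + √C (h(C) = 3 + √(C + 0) = 3 + √C)
P = 0 (P = -4*0 = 0)
E(w, G) = 3/2 + √11/2 - w/2 (E(w, G) = ((3 + √11) - w)/2 = (3 + √11 - w)/2 = 3/2 + √11/2 - w/2)
-37540 + E(-67, (7 + P)*(-1)) = -37540 + (3/2 + √11/2 - ½*(-67)) = -37540 + (3/2 + √11/2 + 67/2) = -37540 + (35 + √11/2) = -37505 + √11/2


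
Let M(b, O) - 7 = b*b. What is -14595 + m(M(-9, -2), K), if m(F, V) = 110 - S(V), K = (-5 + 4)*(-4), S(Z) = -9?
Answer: -14476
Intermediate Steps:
M(b, O) = 7 + b**2 (M(b, O) = 7 + b*b = 7 + b**2)
K = 4 (K = -1*(-4) = 4)
m(F, V) = 119 (m(F, V) = 110 - 1*(-9) = 110 + 9 = 119)
-14595 + m(M(-9, -2), K) = -14595 + 119 = -14476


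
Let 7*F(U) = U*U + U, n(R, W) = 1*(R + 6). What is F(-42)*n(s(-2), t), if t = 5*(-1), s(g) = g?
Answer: 984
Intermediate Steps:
t = -5
n(R, W) = 6 + R (n(R, W) = 1*(6 + R) = 6 + R)
F(U) = U/7 + U²/7 (F(U) = (U*U + U)/7 = (U² + U)/7 = (U + U²)/7 = U/7 + U²/7)
F(-42)*n(s(-2), t) = ((⅐)*(-42)*(1 - 42))*(6 - 2) = ((⅐)*(-42)*(-41))*4 = 246*4 = 984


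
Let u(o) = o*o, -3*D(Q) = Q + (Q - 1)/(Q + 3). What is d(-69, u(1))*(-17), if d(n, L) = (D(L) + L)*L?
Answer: -34/3 ≈ -11.333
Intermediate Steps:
D(Q) = -Q/3 - (-1 + Q)/(3*(3 + Q)) (D(Q) = -(Q + (Q - 1)/(Q + 3))/3 = -(Q + (-1 + Q)/(3 + Q))/3 = -Q/3 - (-1 + Q)/(3*(3 + Q)))
u(o) = o²
d(n, L) = L*(L + (1 - L² - 4*L)/(3*(3 + L))) (d(n, L) = ((1 - L² - 4*L)/(3*(3 + L)) + L)*L = (L + (1 - L² - 4*L)/(3*(3 + L)))*L = L*(L + (1 - L² - 4*L)/(3*(3 + L))))
d(-69, u(1))*(-17) = ((⅓)*1²*(1 + 2*(1²)² + 5*1²)/(3 + 1²))*(-17) = ((⅓)*1*(1 + 2*1² + 5*1)/(3 + 1))*(-17) = ((⅓)*1*(1 + 2*1 + 5)/4)*(-17) = ((⅓)*1*(¼)*(1 + 2 + 5))*(-17) = ((⅓)*1*(¼)*8)*(-17) = (⅔)*(-17) = -34/3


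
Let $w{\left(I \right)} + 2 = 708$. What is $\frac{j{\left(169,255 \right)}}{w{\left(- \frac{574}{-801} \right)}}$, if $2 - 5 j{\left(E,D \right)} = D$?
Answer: $- \frac{253}{3530} \approx -0.071671$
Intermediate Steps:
$w{\left(I \right)} = 706$ ($w{\left(I \right)} = -2 + 708 = 706$)
$j{\left(E,D \right)} = \frac{2}{5} - \frac{D}{5}$
$\frac{j{\left(169,255 \right)}}{w{\left(- \frac{574}{-801} \right)}} = \frac{\frac{2}{5} - 51}{706} = \left(\frac{2}{5} - 51\right) \frac{1}{706} = \left(- \frac{253}{5}\right) \frac{1}{706} = - \frac{253}{3530}$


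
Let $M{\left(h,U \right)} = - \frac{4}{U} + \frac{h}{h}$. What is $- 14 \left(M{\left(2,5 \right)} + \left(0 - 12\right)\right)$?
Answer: $\frac{826}{5} \approx 165.2$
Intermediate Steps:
$M{\left(h,U \right)} = 1 - \frac{4}{U}$ ($M{\left(h,U \right)} = - \frac{4}{U} + 1 = 1 - \frac{4}{U}$)
$- 14 \left(M{\left(2,5 \right)} + \left(0 - 12\right)\right) = - 14 \left(\frac{-4 + 5}{5} + \left(0 - 12\right)\right) = - 14 \left(\frac{1}{5} \cdot 1 + \left(0 - 12\right)\right) = - 14 \left(\frac{1}{5} - 12\right) = \left(-14\right) \left(- \frac{59}{5}\right) = \frac{826}{5}$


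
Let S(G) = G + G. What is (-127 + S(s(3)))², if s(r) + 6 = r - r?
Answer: 19321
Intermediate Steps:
s(r) = -6 (s(r) = -6 + (r - r) = -6 + 0 = -6)
S(G) = 2*G
(-127 + S(s(3)))² = (-127 + 2*(-6))² = (-127 - 12)² = (-139)² = 19321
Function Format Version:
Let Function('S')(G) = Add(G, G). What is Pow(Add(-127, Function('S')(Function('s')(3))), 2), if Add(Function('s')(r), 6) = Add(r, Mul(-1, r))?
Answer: 19321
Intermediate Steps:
Function('s')(r) = -6 (Function('s')(r) = Add(-6, Add(r, Mul(-1, r))) = Add(-6, 0) = -6)
Function('S')(G) = Mul(2, G)
Pow(Add(-127, Function('S')(Function('s')(3))), 2) = Pow(Add(-127, Mul(2, -6)), 2) = Pow(Add(-127, -12), 2) = Pow(-139, 2) = 19321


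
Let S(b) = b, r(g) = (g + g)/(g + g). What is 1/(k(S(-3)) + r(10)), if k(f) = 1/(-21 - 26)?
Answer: 47/46 ≈ 1.0217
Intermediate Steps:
r(g) = 1 (r(g) = (2*g)/((2*g)) = (2*g)*(1/(2*g)) = 1)
k(f) = -1/47 (k(f) = 1/(-47) = -1/47)
1/(k(S(-3)) + r(10)) = 1/(-1/47 + 1) = 1/(46/47) = 47/46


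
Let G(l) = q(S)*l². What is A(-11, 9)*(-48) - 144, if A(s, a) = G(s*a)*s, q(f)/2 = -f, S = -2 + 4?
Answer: -20699856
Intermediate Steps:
S = 2
q(f) = -2*f (q(f) = 2*(-f) = -2*f)
G(l) = -4*l² (G(l) = (-2*2)*l² = -4*l²)
A(s, a) = -4*a²*s³ (A(s, a) = (-4*a²*s²)*s = -4*a²*s³)
A(-11, 9)*(-48) - 144 = -4*9²*(-11)³*(-48) - 144 = -4*81*(-1331)*(-48) - 144 = 431244*(-48) - 144 = -20699712 - 144 = -20699856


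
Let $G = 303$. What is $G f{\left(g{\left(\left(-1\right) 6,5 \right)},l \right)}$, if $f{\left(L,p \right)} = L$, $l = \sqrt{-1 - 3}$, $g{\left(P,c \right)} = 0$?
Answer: $0$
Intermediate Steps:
$l = 2 i$ ($l = \sqrt{-4} = 2 i \approx 2.0 i$)
$G f{\left(g{\left(\left(-1\right) 6,5 \right)},l \right)} = 303 \cdot 0 = 0$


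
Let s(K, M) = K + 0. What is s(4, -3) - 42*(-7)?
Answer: 298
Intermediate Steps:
s(K, M) = K
s(4, -3) - 42*(-7) = 4 - 42*(-7) = 4 + 294 = 298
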